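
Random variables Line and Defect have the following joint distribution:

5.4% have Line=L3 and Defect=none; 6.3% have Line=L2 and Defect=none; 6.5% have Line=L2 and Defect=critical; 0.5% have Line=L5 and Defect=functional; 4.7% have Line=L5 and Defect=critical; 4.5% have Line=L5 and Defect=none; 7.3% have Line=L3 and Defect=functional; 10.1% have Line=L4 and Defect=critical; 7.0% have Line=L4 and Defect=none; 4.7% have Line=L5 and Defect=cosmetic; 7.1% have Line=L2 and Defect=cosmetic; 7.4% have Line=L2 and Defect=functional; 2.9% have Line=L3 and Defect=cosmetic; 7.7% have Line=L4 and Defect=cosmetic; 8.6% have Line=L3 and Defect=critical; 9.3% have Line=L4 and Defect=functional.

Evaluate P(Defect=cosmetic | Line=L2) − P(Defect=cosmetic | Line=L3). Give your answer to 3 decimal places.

P(Line=L2) = 0.063 + 0.071 + 0.074 + 0.065 = 0.273; P(Defect=cosmetic | Line=L2) = 0.071/0.273 = 0.2601.
P(Line=L3) = 0.054 + 0.029 + 0.073 + 0.086 = 0.242; P(Defect=cosmetic | Line=L3) = 0.029/0.242 = 0.1198.
Difference = 0.140.

0.140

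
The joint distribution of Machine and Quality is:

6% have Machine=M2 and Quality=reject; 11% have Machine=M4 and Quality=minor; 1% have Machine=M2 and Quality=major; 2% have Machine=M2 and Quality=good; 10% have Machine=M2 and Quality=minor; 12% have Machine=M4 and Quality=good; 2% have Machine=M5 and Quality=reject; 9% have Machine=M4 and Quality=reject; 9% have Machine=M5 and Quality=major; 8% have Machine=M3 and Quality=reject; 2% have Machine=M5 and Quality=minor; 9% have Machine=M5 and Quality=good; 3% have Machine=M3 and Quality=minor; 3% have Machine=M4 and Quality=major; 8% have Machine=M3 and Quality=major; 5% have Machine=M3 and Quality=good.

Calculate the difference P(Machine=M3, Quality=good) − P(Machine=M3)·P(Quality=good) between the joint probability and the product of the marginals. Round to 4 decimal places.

P(Machine=M3) = 0.05 + 0.03 + 0.08 + 0.08 = 0.24.
P(Quality=good) = 0.02 + 0.05 + 0.12 + 0.09 = 0.28.
P(Machine=M3, Quality=good) − P(Machine=M3)P(Quality=good) = 0.05 − 0.24×0.28 = -0.0172.

-0.0172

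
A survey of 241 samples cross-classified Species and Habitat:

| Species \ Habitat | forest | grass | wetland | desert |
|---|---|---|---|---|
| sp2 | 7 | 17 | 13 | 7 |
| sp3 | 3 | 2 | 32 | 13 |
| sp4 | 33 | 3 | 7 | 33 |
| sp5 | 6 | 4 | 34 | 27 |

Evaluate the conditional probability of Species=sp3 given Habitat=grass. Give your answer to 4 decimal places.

Total with Habitat=grass: 17 + 2 + 3 + 4 = 26.
P(Species=sp3 | Habitat=grass) = 2/26 = 0.0769.

0.0769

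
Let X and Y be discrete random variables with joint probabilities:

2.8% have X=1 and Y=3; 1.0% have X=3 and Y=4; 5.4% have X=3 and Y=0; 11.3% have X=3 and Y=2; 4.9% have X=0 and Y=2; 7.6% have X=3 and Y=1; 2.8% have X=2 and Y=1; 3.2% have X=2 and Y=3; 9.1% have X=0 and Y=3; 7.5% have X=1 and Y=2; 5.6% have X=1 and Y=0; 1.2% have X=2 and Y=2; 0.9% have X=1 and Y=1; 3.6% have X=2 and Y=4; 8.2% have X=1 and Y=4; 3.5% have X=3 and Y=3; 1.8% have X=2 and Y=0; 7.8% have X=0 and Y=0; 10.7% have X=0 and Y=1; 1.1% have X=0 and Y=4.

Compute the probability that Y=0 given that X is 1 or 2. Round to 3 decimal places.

0.197

P(X=1) = 0.056 + 0.009 + 0.075 + 0.028 + 0.082 = 0.250.
P(X=2) = 0.018 + 0.028 + 0.012 + 0.032 + 0.036 = 0.126.
P(X ∈ {1, 2}) = 0.250 + 0.126 = 0.376; P(Y=0, X ∈ {1, 2}) = 0.056 + 0.018 = 0.074.
P(Y=0 | X ∈ {1, 2}) = 0.074/0.376 = 0.197.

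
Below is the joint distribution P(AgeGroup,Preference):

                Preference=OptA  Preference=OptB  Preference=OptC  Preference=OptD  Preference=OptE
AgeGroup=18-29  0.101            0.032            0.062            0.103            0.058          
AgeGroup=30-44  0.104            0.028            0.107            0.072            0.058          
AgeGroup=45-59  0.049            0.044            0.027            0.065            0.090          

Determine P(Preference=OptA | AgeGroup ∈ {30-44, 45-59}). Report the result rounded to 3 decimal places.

P(AgeGroup=30-44) = 0.104 + 0.028 + 0.107 + 0.072 + 0.058 = 0.369.
P(AgeGroup=45-59) = 0.049 + 0.044 + 0.027 + 0.065 + 0.090 = 0.275.
P(AgeGroup ∈ {30-44, 45-59}) = 0.369 + 0.275 = 0.644; P(Preference=OptA, AgeGroup ∈ {30-44, 45-59}) = 0.104 + 0.049 = 0.153.
P(Preference=OptA | AgeGroup ∈ {30-44, 45-59}) = 0.153/0.644 = 0.238.

0.238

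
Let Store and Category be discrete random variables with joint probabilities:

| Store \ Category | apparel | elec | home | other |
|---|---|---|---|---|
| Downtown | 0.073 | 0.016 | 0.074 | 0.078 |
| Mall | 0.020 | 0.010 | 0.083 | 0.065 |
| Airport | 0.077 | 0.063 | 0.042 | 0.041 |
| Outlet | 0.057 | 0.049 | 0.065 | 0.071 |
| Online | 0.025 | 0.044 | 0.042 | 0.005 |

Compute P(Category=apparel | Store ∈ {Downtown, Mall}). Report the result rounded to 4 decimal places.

0.2220

P(Store=Downtown) = 0.073 + 0.016 + 0.074 + 0.078 = 0.241.
P(Store=Mall) = 0.020 + 0.010 + 0.083 + 0.065 = 0.178.
P(Store ∈ {Downtown, Mall}) = 0.241 + 0.178 = 0.419; P(Category=apparel, Store ∈ {Downtown, Mall}) = 0.073 + 0.020 = 0.093.
P(Category=apparel | Store ∈ {Downtown, Mall}) = 0.093/0.419 = 0.2220.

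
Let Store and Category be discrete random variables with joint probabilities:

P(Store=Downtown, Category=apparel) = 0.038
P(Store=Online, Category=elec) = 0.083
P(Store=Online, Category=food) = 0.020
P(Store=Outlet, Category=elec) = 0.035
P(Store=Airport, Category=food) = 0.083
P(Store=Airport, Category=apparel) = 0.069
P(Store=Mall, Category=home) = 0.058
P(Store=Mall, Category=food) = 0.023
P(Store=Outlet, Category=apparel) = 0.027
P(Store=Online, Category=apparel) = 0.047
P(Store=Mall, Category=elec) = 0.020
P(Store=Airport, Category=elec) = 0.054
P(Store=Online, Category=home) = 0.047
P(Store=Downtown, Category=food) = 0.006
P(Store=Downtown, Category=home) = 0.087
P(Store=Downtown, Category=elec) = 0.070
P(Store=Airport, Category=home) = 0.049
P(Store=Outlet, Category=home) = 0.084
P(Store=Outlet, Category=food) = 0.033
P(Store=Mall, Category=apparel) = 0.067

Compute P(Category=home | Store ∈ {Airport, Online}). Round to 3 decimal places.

P(Store=Airport) = 0.083 + 0.069 + 0.054 + 0.049 = 0.255.
P(Store=Online) = 0.020 + 0.047 + 0.083 + 0.047 = 0.197.
P(Store ∈ {Airport, Online}) = 0.255 + 0.197 = 0.452; P(Category=home, Store ∈ {Airport, Online}) = 0.049 + 0.047 = 0.096.
P(Category=home | Store ∈ {Airport, Online}) = 0.096/0.452 = 0.212.

0.212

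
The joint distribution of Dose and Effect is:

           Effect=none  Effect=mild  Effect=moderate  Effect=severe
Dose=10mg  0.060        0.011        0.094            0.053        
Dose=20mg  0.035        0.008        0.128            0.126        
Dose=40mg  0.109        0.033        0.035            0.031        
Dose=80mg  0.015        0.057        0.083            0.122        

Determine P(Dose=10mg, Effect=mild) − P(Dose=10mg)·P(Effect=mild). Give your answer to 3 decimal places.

P(Dose=10mg) = 0.060 + 0.011 + 0.094 + 0.053 = 0.218.
P(Effect=mild) = 0.011 + 0.008 + 0.033 + 0.057 = 0.109.
P(Dose=10mg, Effect=mild) − P(Dose=10mg)P(Effect=mild) = 0.011 − 0.218×0.109 = -0.013.

-0.013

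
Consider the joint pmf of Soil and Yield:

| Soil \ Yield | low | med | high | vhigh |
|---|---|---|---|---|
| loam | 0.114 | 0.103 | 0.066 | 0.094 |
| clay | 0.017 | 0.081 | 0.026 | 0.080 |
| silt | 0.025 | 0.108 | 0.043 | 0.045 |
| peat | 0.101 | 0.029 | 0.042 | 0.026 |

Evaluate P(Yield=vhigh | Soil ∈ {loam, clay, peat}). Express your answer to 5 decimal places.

0.25674

P(Soil=loam) = 0.114 + 0.103 + 0.066 + 0.094 = 0.377.
P(Soil=clay) = 0.017 + 0.081 + 0.026 + 0.080 = 0.204.
P(Soil=peat) = 0.101 + 0.029 + 0.042 + 0.026 = 0.198.
P(Soil ∈ {loam, clay, peat}) = 0.377 + 0.204 + 0.198 = 0.779; P(Yield=vhigh, Soil ∈ {loam, clay, peat}) = 0.094 + 0.080 + 0.026 = 0.200.
P(Yield=vhigh | Soil ∈ {loam, clay, peat}) = 0.200/0.779 = 0.25674.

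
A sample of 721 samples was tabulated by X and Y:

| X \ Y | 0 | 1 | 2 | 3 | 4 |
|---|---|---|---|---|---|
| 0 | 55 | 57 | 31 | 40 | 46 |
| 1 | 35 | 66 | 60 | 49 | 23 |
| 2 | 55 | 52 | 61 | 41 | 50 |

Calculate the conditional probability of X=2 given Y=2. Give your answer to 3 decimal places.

Total with Y=2: 31 + 60 + 61 = 152.
P(X=2 | Y=2) = 61/152 = 0.401.

0.401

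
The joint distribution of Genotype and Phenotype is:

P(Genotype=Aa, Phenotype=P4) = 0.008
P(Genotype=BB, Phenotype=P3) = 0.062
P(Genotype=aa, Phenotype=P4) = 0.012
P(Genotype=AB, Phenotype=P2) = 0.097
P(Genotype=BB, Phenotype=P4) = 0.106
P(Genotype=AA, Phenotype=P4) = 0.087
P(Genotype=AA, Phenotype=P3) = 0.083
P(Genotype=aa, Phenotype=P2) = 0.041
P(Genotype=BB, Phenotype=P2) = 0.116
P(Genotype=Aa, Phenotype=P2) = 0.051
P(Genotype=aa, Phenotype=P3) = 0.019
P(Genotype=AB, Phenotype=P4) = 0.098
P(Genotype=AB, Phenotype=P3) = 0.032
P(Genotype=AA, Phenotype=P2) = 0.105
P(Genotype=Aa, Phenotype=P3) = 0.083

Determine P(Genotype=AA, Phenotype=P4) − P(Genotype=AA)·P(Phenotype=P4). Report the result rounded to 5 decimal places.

0.00148

P(Genotype=AA) = 0.105 + 0.083 + 0.087 = 0.275.
P(Phenotype=P4) = 0.087 + 0.008 + 0.012 + 0.098 + 0.106 = 0.311.
P(Genotype=AA, Phenotype=P4) − P(Genotype=AA)P(Phenotype=P4) = 0.087 − 0.275×0.311 = 0.00148.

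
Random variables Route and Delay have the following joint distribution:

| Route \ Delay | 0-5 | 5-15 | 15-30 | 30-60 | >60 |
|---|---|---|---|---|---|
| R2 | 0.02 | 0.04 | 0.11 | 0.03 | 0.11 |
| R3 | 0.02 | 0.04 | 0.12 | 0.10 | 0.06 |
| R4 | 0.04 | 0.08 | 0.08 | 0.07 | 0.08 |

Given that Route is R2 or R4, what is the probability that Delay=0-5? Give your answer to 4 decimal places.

0.0909

P(Route=R2) = 0.02 + 0.04 + 0.11 + 0.03 + 0.11 = 0.31.
P(Route=R4) = 0.04 + 0.08 + 0.08 + 0.07 + 0.08 = 0.35.
P(Route ∈ {R2, R4}) = 0.31 + 0.35 = 0.66; P(Delay=0-5, Route ∈ {R2, R4}) = 0.02 + 0.04 = 0.06.
P(Delay=0-5 | Route ∈ {R2, R4}) = 0.06/0.66 = 0.0909.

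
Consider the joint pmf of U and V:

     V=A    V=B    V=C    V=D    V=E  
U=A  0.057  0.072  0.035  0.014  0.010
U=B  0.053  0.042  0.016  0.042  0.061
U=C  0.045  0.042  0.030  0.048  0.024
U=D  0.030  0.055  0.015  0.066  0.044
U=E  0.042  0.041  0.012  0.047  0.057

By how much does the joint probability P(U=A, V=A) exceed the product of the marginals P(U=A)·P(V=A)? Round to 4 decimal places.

0.0143

P(U=A) = 0.057 + 0.072 + 0.035 + 0.014 + 0.010 = 0.188.
P(V=A) = 0.057 + 0.053 + 0.045 + 0.030 + 0.042 = 0.227.
P(U=A, V=A) − P(U=A)P(V=A) = 0.057 − 0.188×0.227 = 0.0143.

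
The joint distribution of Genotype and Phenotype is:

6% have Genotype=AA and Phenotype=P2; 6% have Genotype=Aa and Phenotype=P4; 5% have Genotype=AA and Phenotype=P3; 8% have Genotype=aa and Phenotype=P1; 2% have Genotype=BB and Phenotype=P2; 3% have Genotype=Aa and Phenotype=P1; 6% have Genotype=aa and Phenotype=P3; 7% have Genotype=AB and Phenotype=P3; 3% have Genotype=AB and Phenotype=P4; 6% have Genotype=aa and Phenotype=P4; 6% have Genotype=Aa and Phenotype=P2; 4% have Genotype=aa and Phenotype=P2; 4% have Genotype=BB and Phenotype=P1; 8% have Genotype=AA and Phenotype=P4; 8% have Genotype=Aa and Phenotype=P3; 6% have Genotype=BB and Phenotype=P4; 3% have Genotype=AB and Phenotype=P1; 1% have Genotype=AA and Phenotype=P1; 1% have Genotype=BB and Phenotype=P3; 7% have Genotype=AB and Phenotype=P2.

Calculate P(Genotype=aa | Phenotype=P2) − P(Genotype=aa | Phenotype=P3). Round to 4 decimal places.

P(Phenotype=P2) = 0.06 + 0.06 + 0.04 + 0.07 + 0.02 = 0.25; P(Genotype=aa | Phenotype=P2) = 0.04/0.25 = 0.16000.
P(Phenotype=P3) = 0.05 + 0.08 + 0.06 + 0.07 + 0.01 = 0.27; P(Genotype=aa | Phenotype=P3) = 0.06/0.27 = 0.22222.
Difference = -0.0622.

-0.0622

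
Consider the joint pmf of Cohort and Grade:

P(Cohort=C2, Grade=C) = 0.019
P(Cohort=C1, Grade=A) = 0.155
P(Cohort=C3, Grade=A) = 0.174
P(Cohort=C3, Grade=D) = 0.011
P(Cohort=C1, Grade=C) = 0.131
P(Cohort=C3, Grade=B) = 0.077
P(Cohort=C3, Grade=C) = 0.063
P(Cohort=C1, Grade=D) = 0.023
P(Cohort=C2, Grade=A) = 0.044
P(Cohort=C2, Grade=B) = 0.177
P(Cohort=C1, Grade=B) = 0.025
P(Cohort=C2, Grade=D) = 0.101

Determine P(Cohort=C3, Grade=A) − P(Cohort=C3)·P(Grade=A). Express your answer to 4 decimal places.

P(Cohort=C3) = 0.174 + 0.077 + 0.063 + 0.011 = 0.325.
P(Grade=A) = 0.155 + 0.044 + 0.174 = 0.373.
P(Cohort=C3, Grade=A) − P(Cohort=C3)P(Grade=A) = 0.174 − 0.325×0.373 = 0.0528.

0.0528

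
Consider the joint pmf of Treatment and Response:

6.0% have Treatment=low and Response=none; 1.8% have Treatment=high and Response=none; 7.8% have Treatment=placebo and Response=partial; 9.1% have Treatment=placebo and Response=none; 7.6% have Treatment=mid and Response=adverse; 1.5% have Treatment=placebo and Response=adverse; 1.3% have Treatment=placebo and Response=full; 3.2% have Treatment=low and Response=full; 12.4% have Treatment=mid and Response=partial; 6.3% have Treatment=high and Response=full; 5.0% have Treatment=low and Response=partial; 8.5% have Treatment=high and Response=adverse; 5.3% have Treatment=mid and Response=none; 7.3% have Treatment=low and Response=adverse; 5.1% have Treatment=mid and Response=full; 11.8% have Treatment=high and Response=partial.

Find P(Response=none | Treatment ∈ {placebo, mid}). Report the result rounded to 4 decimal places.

0.2874

P(Treatment=placebo) = 0.091 + 0.078 + 0.013 + 0.015 = 0.197.
P(Treatment=mid) = 0.053 + 0.124 + 0.051 + 0.076 = 0.304.
P(Treatment ∈ {placebo, mid}) = 0.197 + 0.304 = 0.501; P(Response=none, Treatment ∈ {placebo, mid}) = 0.091 + 0.053 = 0.144.
P(Response=none | Treatment ∈ {placebo, mid}) = 0.144/0.501 = 0.2874.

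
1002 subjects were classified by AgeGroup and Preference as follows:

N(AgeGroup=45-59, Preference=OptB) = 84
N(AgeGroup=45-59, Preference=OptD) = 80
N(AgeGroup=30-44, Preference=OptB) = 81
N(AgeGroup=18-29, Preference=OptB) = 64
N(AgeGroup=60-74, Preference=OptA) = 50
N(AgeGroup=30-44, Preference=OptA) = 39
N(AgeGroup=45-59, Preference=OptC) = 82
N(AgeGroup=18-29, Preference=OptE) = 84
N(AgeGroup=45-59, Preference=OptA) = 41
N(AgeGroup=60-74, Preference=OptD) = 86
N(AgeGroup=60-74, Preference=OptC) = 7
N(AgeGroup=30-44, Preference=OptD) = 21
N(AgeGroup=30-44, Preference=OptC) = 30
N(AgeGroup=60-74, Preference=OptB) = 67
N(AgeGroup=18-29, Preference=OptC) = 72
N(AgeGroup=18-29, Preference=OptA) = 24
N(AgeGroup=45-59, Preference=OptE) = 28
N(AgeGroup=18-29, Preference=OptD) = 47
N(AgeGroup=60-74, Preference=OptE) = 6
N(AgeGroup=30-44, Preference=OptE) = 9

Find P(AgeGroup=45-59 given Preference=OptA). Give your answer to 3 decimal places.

0.266

Total with Preference=OptA: 24 + 39 + 41 + 50 = 154.
P(AgeGroup=45-59 | Preference=OptA) = 41/154 = 0.266.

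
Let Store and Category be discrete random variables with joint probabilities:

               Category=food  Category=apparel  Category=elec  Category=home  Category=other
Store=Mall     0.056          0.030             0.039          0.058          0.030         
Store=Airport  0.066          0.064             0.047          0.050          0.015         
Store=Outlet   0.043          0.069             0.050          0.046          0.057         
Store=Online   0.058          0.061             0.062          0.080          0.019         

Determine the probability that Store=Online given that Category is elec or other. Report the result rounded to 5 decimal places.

0.25392

P(Category=elec) = 0.039 + 0.047 + 0.050 + 0.062 = 0.198.
P(Category=other) = 0.030 + 0.015 + 0.057 + 0.019 = 0.121.
P(Category ∈ {elec, other}) = 0.198 + 0.121 = 0.319; P(Store=Online, Category ∈ {elec, other}) = 0.062 + 0.019 = 0.081.
P(Store=Online | Category ∈ {elec, other}) = 0.081/0.319 = 0.25392.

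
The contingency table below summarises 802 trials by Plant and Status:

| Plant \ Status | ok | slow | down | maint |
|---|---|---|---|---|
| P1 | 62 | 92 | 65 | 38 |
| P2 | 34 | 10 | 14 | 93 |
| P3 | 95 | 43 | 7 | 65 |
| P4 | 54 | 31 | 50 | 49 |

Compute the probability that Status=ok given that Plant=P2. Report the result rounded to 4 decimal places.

Total with Plant=P2: 34 + 10 + 14 + 93 = 151.
P(Status=ok | Plant=P2) = 34/151 = 0.2252.

0.2252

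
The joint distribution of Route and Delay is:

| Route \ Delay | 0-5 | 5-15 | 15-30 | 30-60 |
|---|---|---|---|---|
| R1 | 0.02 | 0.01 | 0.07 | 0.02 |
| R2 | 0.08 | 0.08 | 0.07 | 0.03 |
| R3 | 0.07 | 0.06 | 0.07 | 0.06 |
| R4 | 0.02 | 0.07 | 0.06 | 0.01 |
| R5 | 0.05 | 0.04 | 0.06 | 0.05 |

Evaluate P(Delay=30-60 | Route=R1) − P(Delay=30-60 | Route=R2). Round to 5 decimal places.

0.05128

P(Route=R1) = 0.02 + 0.01 + 0.07 + 0.02 = 0.12; P(Delay=30-60 | Route=R1) = 0.02/0.12 = 0.166667.
P(Route=R2) = 0.08 + 0.08 + 0.07 + 0.03 = 0.26; P(Delay=30-60 | Route=R2) = 0.03/0.26 = 0.115385.
Difference = 0.05128.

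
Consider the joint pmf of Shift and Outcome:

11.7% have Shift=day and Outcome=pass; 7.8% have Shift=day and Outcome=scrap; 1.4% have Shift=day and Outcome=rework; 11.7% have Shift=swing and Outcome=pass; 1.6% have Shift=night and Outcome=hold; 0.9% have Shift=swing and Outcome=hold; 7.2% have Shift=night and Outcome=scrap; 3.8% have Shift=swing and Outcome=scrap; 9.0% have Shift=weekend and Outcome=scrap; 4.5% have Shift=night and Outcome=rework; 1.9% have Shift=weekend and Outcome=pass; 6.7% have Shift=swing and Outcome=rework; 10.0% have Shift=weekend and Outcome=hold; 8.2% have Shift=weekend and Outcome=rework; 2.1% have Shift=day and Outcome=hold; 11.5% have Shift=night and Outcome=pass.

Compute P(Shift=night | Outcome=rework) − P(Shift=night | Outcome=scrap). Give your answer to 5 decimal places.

-0.04265

P(Outcome=rework) = 0.014 + 0.067 + 0.045 + 0.082 = 0.208; P(Shift=night | Outcome=rework) = 0.045/0.208 = 0.216346.
P(Outcome=scrap) = 0.078 + 0.038 + 0.072 + 0.090 = 0.278; P(Shift=night | Outcome=scrap) = 0.072/0.278 = 0.258993.
Difference = -0.04265.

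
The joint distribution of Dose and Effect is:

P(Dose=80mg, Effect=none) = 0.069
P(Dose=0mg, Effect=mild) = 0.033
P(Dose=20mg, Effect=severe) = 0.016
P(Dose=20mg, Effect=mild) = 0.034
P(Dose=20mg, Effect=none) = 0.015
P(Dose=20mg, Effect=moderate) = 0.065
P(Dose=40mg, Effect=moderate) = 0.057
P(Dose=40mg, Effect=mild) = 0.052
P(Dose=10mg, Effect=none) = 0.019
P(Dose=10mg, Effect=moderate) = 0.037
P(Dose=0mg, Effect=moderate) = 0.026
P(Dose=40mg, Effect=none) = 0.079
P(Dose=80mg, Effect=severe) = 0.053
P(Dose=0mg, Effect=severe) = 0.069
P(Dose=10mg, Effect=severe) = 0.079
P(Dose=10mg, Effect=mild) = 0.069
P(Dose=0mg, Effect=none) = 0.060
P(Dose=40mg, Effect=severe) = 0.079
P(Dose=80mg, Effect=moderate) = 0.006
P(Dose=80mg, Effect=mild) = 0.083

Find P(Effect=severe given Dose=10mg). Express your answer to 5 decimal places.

P(Dose=10mg) = 0.019 + 0.069 + 0.037 + 0.079 = 0.204.
P(Effect=severe | Dose=10mg) = 0.079/0.204 = 0.38725.

0.38725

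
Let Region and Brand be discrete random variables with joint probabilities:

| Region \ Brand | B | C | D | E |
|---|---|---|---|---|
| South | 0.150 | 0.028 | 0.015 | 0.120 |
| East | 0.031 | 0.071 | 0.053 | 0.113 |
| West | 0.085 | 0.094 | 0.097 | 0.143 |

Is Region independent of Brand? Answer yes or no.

no

P(Region=South) = 0.313 and P(Brand=B) = 0.266, so their product is 0.08326, but P(Region=South, Brand=B) = 0.150. Since these differ, Region and Brand are not independent.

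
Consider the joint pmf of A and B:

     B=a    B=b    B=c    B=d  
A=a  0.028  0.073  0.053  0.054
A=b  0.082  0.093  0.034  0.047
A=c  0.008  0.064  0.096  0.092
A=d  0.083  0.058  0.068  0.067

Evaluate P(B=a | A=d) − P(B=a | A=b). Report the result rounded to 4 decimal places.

-0.0196

P(A=d) = 0.083 + 0.058 + 0.068 + 0.067 = 0.276; P(B=a | A=d) = 0.083/0.276 = 0.30072.
P(A=b) = 0.082 + 0.093 + 0.034 + 0.047 = 0.256; P(B=a | A=b) = 0.082/0.256 = 0.32031.
Difference = -0.0196.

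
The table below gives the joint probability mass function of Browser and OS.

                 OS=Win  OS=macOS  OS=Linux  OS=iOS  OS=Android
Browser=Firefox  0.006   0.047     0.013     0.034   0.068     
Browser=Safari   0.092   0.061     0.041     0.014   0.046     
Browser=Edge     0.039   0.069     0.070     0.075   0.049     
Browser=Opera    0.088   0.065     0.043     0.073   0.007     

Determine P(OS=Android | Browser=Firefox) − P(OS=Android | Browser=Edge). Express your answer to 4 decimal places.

0.2425

P(Browser=Firefox) = 0.006 + 0.047 + 0.013 + 0.034 + 0.068 = 0.168; P(OS=Android | Browser=Firefox) = 0.068/0.168 = 0.40476.
P(Browser=Edge) = 0.039 + 0.069 + 0.070 + 0.075 + 0.049 = 0.302; P(OS=Android | Browser=Edge) = 0.049/0.302 = 0.16225.
Difference = 0.2425.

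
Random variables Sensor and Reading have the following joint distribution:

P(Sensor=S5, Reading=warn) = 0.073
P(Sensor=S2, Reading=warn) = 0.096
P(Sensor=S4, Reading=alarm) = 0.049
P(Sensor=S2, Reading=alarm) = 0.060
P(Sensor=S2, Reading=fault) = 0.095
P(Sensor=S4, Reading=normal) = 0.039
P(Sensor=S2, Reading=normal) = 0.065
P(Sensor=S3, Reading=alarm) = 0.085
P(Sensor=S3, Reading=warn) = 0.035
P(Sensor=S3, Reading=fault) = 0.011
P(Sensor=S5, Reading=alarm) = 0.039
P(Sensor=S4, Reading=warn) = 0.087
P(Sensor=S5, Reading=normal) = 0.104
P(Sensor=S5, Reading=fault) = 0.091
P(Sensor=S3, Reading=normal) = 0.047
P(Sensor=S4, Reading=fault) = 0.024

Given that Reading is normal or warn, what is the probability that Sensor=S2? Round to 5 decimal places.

0.29487

P(Reading=normal) = 0.065 + 0.047 + 0.039 + 0.104 = 0.255.
P(Reading=warn) = 0.096 + 0.035 + 0.087 + 0.073 = 0.291.
P(Reading ∈ {normal, warn}) = 0.255 + 0.291 = 0.546; P(Sensor=S2, Reading ∈ {normal, warn}) = 0.065 + 0.096 = 0.161.
P(Sensor=S2 | Reading ∈ {normal, warn}) = 0.161/0.546 = 0.29487.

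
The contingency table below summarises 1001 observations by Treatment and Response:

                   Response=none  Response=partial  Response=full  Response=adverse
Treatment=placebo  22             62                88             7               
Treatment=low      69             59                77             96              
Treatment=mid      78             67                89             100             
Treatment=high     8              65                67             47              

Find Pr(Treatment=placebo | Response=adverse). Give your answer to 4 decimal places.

0.0280

Total with Response=adverse: 7 + 96 + 100 + 47 = 250.
P(Treatment=placebo | Response=adverse) = 7/250 = 0.0280.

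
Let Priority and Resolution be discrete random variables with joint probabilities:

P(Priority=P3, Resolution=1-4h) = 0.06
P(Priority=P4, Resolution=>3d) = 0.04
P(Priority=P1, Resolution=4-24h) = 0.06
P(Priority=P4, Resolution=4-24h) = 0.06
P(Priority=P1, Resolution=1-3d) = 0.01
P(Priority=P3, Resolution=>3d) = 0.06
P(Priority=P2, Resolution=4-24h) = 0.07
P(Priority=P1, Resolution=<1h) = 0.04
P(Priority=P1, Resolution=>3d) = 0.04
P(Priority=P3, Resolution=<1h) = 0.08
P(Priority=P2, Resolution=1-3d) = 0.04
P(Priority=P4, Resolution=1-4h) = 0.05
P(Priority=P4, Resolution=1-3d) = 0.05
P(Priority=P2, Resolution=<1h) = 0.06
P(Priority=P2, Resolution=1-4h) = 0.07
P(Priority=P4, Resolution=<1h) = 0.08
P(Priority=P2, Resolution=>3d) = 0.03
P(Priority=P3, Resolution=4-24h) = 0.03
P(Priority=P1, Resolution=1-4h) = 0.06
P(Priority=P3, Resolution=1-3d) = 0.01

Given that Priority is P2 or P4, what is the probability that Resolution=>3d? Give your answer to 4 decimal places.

0.1273

P(Priority=P2) = 0.06 + 0.07 + 0.07 + 0.04 + 0.03 = 0.27.
P(Priority=P4) = 0.08 + 0.05 + 0.06 + 0.05 + 0.04 = 0.28.
P(Priority ∈ {P2, P4}) = 0.27 + 0.28 = 0.55; P(Resolution=>3d, Priority ∈ {P2, P4}) = 0.03 + 0.04 = 0.07.
P(Resolution=>3d | Priority ∈ {P2, P4}) = 0.07/0.55 = 0.1273.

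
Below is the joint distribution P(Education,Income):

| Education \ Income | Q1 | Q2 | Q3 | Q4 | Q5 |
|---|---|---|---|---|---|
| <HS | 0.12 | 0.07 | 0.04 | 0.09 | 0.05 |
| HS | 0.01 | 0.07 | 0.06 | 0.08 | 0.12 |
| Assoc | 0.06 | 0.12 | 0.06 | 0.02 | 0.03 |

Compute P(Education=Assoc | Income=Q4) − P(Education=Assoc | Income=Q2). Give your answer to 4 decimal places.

P(Income=Q4) = 0.09 + 0.08 + 0.02 = 0.19; P(Education=Assoc | Income=Q4) = 0.02/0.19 = 0.10526.
P(Income=Q2) = 0.07 + 0.07 + 0.12 = 0.26; P(Education=Assoc | Income=Q2) = 0.12/0.26 = 0.46154.
Difference = -0.3563.

-0.3563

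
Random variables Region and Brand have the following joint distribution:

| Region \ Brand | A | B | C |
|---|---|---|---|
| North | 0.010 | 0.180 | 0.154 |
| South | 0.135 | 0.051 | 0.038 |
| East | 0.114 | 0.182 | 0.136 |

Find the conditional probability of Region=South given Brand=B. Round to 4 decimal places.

0.1235

P(Brand=B) = 0.180 + 0.051 + 0.182 = 0.413.
P(Region=South | Brand=B) = 0.051/0.413 = 0.1235.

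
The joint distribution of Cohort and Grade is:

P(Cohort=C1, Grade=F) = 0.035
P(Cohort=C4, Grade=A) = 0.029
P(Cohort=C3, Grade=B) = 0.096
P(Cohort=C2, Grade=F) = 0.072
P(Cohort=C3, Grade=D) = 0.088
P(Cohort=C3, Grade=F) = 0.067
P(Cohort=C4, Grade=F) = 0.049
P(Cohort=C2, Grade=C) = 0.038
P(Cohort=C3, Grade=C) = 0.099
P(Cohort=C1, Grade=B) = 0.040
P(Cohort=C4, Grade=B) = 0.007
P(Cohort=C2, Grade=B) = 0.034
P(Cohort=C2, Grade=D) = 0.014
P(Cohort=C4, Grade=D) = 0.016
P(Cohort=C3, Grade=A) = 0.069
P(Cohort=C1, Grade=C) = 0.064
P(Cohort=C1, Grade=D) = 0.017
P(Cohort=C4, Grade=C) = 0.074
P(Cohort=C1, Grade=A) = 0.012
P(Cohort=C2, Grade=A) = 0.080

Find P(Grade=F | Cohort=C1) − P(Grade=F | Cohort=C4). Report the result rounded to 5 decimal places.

-0.07167

P(Cohort=C1) = 0.012 + 0.040 + 0.064 + 0.017 + 0.035 = 0.168; P(Grade=F | Cohort=C1) = 0.035/0.168 = 0.208333.
P(Cohort=C4) = 0.029 + 0.007 + 0.074 + 0.016 + 0.049 = 0.175; P(Grade=F | Cohort=C4) = 0.049/0.175 = 0.280000.
Difference = -0.07167.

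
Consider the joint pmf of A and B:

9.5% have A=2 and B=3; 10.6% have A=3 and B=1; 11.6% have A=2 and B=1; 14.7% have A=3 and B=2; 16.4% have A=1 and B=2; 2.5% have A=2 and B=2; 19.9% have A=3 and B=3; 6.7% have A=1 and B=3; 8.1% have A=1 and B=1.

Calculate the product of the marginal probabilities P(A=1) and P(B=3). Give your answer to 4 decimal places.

0.1126

P(A=1) = 0.081 + 0.164 + 0.067 = 0.312.
P(B=3) = 0.067 + 0.095 + 0.199 = 0.361.
Product: 0.312 × 0.361 = 0.1126.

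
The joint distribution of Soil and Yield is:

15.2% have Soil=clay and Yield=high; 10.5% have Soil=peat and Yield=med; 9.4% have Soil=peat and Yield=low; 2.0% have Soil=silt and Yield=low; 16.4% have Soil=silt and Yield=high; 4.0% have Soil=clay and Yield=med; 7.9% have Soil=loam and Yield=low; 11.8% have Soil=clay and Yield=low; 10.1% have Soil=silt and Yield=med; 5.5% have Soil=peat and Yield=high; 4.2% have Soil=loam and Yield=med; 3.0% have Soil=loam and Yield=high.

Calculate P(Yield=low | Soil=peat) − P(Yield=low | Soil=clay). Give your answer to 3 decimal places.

P(Soil=peat) = 0.094 + 0.105 + 0.055 = 0.254; P(Yield=low | Soil=peat) = 0.094/0.254 = 0.3701.
P(Soil=clay) = 0.118 + 0.040 + 0.152 = 0.310; P(Yield=low | Soil=clay) = 0.118/0.310 = 0.3806.
Difference = -0.011.

-0.011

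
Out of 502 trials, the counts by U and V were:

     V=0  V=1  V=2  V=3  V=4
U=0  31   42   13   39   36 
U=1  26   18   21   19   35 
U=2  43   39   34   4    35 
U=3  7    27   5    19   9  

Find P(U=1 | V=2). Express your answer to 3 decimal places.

0.288

Total with V=2: 13 + 21 + 34 + 5 = 73.
P(U=1 | V=2) = 21/73 = 0.288.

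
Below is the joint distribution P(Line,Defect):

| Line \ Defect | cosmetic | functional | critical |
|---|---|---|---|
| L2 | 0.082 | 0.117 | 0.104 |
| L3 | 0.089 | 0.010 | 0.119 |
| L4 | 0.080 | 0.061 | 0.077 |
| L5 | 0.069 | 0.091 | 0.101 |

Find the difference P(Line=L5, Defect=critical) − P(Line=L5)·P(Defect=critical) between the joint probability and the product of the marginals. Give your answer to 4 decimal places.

P(Line=L5) = 0.069 + 0.091 + 0.101 = 0.261.
P(Defect=critical) = 0.104 + 0.119 + 0.077 + 0.101 = 0.401.
P(Line=L5, Defect=critical) − P(Line=L5)P(Defect=critical) = 0.101 − 0.261×0.401 = -0.0037.

-0.0037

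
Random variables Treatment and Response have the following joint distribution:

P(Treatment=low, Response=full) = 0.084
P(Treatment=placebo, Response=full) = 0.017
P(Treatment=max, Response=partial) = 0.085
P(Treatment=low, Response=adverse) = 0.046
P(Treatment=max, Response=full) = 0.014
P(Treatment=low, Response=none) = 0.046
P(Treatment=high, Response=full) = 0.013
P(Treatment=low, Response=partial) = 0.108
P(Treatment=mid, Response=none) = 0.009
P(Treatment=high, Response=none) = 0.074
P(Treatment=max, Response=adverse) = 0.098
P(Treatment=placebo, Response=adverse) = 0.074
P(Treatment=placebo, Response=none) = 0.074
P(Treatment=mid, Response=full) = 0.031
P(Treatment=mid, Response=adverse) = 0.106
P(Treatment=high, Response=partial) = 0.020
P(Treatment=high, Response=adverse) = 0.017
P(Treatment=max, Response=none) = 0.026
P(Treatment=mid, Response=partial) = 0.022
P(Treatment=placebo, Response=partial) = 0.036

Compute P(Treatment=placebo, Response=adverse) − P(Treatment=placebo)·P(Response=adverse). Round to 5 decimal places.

P(Treatment=placebo) = 0.074 + 0.036 + 0.017 + 0.074 = 0.201.
P(Response=adverse) = 0.074 + 0.046 + 0.106 + 0.017 + 0.098 = 0.341.
P(Treatment=placebo, Response=adverse) − P(Treatment=placebo)P(Response=adverse) = 0.074 − 0.201×0.341 = 0.00546.

0.00546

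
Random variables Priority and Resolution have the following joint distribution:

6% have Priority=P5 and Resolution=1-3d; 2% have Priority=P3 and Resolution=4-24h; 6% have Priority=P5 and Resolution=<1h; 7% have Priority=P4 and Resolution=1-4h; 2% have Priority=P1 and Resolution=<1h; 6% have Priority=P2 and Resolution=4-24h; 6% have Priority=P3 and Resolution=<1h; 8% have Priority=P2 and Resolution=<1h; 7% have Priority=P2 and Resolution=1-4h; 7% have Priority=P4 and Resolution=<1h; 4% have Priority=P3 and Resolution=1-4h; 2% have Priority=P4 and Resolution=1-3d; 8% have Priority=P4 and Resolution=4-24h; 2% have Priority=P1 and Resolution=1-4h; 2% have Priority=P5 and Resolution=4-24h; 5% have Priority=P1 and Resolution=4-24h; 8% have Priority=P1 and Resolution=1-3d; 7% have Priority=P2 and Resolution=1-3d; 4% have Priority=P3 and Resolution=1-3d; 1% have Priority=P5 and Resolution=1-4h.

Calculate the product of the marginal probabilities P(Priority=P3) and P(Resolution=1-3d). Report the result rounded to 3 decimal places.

P(Priority=P3) = 0.06 + 0.04 + 0.02 + 0.04 = 0.16.
P(Resolution=1-3d) = 0.08 + 0.07 + 0.04 + 0.02 + 0.06 = 0.27.
Product: 0.16 × 0.27 = 0.043.

0.043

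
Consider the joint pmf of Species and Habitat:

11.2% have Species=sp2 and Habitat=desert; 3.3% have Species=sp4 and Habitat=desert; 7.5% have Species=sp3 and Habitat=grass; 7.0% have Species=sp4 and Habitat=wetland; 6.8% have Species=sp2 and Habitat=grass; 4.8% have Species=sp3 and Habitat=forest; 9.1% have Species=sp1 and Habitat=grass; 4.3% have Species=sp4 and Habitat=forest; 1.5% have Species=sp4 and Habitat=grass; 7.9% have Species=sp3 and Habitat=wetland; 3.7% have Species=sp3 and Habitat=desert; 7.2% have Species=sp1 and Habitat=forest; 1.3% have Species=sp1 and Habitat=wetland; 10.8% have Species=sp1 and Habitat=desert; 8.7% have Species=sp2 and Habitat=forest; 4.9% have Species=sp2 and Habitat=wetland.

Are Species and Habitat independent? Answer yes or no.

P(Species=sp1) = 0.284 and P(Habitat=wetland) = 0.211, so their product is 0.05992, but P(Species=sp1, Habitat=wetland) = 0.013. Since these differ, Species and Habitat are not independent.

no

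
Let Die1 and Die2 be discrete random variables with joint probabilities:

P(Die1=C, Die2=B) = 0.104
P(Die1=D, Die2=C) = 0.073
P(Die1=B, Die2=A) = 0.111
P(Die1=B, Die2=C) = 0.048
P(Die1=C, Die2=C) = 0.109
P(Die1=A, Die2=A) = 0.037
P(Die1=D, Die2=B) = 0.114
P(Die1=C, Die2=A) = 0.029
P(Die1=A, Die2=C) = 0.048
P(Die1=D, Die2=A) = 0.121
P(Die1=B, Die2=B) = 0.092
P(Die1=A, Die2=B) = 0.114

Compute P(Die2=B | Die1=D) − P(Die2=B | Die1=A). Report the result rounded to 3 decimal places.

-0.203

P(Die1=D) = 0.121 + 0.114 + 0.073 = 0.308; P(Die2=B | Die1=D) = 0.114/0.308 = 0.3701.
P(Die1=A) = 0.037 + 0.114 + 0.048 = 0.199; P(Die2=B | Die1=A) = 0.114/0.199 = 0.5729.
Difference = -0.203.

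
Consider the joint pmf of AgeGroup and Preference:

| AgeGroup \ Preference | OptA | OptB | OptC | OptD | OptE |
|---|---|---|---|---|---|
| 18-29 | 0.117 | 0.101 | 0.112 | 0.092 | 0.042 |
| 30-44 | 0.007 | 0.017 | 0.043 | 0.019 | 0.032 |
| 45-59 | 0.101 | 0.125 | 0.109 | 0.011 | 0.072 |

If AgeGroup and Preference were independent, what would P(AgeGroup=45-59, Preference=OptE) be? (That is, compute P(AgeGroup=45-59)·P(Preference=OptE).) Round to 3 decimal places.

0.061

P(AgeGroup=45-59) = 0.101 + 0.125 + 0.109 + 0.011 + 0.072 = 0.418.
P(Preference=OptE) = 0.042 + 0.032 + 0.072 = 0.146.
Product: 0.418 × 0.146 = 0.061.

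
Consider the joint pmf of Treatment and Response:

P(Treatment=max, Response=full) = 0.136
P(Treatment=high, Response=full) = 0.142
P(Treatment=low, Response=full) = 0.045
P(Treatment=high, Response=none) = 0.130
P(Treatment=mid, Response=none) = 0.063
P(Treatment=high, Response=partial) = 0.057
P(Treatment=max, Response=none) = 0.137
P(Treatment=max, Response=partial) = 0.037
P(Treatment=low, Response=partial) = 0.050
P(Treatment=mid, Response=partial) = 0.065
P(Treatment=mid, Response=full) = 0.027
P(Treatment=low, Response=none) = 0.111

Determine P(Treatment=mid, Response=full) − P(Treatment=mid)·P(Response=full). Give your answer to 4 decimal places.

-0.0273

P(Treatment=mid) = 0.063 + 0.065 + 0.027 = 0.155.
P(Response=full) = 0.045 + 0.027 + 0.142 + 0.136 = 0.350.
P(Treatment=mid, Response=full) − P(Treatment=mid)P(Response=full) = 0.027 − 0.155×0.350 = -0.0273.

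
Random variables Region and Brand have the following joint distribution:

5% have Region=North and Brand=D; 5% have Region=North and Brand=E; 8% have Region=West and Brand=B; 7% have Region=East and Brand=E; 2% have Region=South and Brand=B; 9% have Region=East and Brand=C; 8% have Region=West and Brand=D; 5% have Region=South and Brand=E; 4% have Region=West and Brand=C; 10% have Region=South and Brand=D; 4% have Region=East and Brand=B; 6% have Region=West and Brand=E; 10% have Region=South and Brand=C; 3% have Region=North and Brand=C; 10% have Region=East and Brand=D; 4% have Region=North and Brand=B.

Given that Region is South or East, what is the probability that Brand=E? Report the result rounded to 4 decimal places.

0.2105

P(Region=South) = 0.02 + 0.10 + 0.10 + 0.05 = 0.27.
P(Region=East) = 0.04 + 0.09 + 0.10 + 0.07 = 0.30.
P(Region ∈ {South, East}) = 0.27 + 0.30 = 0.57; P(Brand=E, Region ∈ {South, East}) = 0.05 + 0.07 = 0.12.
P(Brand=E | Region ∈ {South, East}) = 0.12/0.57 = 0.2105.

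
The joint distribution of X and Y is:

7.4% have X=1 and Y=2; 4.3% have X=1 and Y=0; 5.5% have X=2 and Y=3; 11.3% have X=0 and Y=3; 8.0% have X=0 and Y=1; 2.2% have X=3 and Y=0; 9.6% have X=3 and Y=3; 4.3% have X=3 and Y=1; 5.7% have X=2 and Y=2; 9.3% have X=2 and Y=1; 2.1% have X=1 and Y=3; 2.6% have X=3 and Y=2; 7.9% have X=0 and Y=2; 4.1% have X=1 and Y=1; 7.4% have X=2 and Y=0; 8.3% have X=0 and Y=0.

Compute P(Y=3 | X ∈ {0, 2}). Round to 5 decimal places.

P(X=0) = 0.083 + 0.080 + 0.079 + 0.113 = 0.355.
P(X=2) = 0.074 + 0.093 + 0.057 + 0.055 = 0.279.
P(X ∈ {0, 2}) = 0.355 + 0.279 = 0.634; P(Y=3, X ∈ {0, 2}) = 0.113 + 0.055 = 0.168.
P(Y=3 | X ∈ {0, 2}) = 0.168/0.634 = 0.26498.

0.26498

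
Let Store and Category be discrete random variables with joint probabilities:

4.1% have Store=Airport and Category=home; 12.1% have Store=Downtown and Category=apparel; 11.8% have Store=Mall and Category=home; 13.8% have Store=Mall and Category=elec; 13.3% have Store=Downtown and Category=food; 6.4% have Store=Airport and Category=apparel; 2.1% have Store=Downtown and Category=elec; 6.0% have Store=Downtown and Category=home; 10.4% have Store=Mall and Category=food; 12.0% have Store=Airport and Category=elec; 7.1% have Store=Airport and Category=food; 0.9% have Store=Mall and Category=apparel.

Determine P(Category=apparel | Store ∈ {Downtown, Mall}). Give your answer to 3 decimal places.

0.185

P(Store=Downtown) = 0.133 + 0.121 + 0.021 + 0.060 = 0.335.
P(Store=Mall) = 0.104 + 0.009 + 0.138 + 0.118 = 0.369.
P(Store ∈ {Downtown, Mall}) = 0.335 + 0.369 = 0.704; P(Category=apparel, Store ∈ {Downtown, Mall}) = 0.121 + 0.009 = 0.130.
P(Category=apparel | Store ∈ {Downtown, Mall}) = 0.130/0.704 = 0.185.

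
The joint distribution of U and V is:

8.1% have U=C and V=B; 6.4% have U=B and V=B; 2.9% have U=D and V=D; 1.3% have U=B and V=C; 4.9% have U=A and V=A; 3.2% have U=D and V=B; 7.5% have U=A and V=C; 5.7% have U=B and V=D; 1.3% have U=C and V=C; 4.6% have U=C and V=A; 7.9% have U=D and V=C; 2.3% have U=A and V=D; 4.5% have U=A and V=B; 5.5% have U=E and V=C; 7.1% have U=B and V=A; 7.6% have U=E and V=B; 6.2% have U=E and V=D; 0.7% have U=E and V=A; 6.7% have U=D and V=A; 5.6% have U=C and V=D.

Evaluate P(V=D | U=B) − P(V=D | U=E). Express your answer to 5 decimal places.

P(U=B) = 0.071 + 0.064 + 0.013 + 0.057 = 0.205; P(V=D | U=B) = 0.057/0.205 = 0.278049.
P(U=E) = 0.007 + 0.076 + 0.055 + 0.062 = 0.200; P(V=D | U=E) = 0.062/0.200 = 0.310000.
Difference = -0.03195.

-0.03195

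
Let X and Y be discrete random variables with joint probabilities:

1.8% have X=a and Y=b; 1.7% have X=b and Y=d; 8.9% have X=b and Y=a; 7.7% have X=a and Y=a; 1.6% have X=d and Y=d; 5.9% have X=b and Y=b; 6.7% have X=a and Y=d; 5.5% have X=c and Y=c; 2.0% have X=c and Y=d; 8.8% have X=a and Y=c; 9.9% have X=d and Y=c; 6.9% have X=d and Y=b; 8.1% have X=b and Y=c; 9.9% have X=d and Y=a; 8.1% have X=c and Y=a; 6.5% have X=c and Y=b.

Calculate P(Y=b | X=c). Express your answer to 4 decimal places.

P(X=c) = 0.081 + 0.065 + 0.055 + 0.020 = 0.221.
P(Y=b | X=c) = 0.065/0.221 = 0.2941.

0.2941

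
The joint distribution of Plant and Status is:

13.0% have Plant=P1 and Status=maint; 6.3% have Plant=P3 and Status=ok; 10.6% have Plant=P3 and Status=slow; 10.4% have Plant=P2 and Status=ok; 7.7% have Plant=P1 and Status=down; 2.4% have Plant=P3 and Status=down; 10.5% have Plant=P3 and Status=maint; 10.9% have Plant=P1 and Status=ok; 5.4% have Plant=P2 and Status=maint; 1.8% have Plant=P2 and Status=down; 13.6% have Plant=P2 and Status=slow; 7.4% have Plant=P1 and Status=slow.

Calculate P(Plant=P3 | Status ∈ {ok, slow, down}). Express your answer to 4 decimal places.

P(Status=ok) = 0.109 + 0.104 + 0.063 = 0.276.
P(Status=slow) = 0.074 + 0.136 + 0.106 = 0.316.
P(Status=down) = 0.077 + 0.018 + 0.024 = 0.119.
P(Status ∈ {ok, slow, down}) = 0.276 + 0.316 + 0.119 = 0.711; P(Plant=P3, Status ∈ {ok, slow, down}) = 0.063 + 0.106 + 0.024 = 0.193.
P(Plant=P3 | Status ∈ {ok, slow, down}) = 0.193/0.711 = 0.2714.

0.2714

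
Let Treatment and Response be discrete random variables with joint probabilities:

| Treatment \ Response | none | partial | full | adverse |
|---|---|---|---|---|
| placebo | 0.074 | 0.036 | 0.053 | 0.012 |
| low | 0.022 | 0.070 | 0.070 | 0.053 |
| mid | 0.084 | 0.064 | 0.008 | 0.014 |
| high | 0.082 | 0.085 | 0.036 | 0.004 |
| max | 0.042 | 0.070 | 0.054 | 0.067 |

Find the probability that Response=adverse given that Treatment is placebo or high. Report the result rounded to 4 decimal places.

P(Treatment=placebo) = 0.074 + 0.036 + 0.053 + 0.012 = 0.175.
P(Treatment=high) = 0.082 + 0.085 + 0.036 + 0.004 = 0.207.
P(Treatment ∈ {placebo, high}) = 0.175 + 0.207 = 0.382; P(Response=adverse, Treatment ∈ {placebo, high}) = 0.012 + 0.004 = 0.016.
P(Response=adverse | Treatment ∈ {placebo, high}) = 0.016/0.382 = 0.0419.

0.0419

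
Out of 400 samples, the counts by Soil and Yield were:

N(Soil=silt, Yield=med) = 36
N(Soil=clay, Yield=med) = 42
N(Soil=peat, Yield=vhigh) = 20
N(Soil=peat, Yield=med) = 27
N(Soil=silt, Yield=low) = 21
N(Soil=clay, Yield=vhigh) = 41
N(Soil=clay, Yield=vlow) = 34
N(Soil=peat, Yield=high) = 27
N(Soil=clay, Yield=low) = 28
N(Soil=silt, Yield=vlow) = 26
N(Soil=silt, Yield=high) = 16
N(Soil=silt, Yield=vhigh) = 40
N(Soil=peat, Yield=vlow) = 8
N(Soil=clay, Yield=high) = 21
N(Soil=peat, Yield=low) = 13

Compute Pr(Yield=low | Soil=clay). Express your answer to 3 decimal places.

0.169

Total with Soil=clay: 34 + 28 + 42 + 21 + 41 = 166.
P(Yield=low | Soil=clay) = 28/166 = 0.169.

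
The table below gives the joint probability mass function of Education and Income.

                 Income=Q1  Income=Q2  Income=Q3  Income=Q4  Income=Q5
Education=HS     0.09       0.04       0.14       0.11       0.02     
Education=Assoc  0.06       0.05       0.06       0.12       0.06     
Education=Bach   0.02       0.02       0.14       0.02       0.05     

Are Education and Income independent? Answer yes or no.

P(Education=Assoc) = 0.35 and P(Income=Q3) = 0.34, so their product is 0.1190, but P(Education=Assoc, Income=Q3) = 0.06. Since these differ, Education and Income are not independent.

no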